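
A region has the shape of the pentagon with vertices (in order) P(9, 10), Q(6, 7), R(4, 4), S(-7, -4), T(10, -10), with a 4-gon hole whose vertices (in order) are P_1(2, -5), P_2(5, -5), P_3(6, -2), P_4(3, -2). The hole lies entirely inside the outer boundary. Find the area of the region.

Outer boundary:
Apply Gauss's area formula: 2A = Σ (x_i·y_{i+1} − x_{i+1}·y_i), indices taken mod 5.
Σ = (3) + (-4) + (12) + (110) + (190) = 311
Area = |Σ|/2 = 155.5.
Hole:
Apply Gauss's area formula: 2A = Σ (x_i·y_{i+1} − x_{i+1}·y_i), indices taken mod 4.
Cross-terms: 15, 20, -6, -11  ⇒  Σ = 18
Area = |Σ|/2 = 9.
Net area = 155.5 − 9 = 146.5.

146.5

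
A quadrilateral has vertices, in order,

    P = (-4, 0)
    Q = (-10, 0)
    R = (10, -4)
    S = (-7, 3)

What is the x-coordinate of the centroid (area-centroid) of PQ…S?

-7/9

Apply the surveyor's formula. First the cross-terms c_i = x_i·y_{i+1} − x_{i+1}·y_i:
  0, 40, 2, 12  ⇒  2A = 54, A = 27.
Then Σ (x_i + x_{i+1})·c_i = -126, so x̄ = -126 / (6·27) = -7/9.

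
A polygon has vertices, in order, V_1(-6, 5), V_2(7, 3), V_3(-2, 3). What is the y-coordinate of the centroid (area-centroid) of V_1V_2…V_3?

11/3

Apply the shoelace (surveyor's) formula. First the cross-terms c_i = x_i·y_{i+1} − x_{i+1}·y_i:
  -53, 27, 8  ⇒  2A = -18, A = -9.
Then Σ (y_i + y_{i+1})·c_i = -198, so ȳ = -198 / (6·(-9)) = 11/3.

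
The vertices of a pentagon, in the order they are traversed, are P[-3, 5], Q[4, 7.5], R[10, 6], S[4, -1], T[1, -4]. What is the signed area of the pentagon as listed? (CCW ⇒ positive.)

Apply the surveyor's formula: 2A = Σ (x_i·y_{i+1} − x_{i+1}·y_i), indices taken mod 5.
Cross-terms: -42.5, -51, -34, -15, -7  ⇒  Σ = -149.5
Signed area = Σ/2 = -74.75 (negative ⇒ clockwise traversal).

-74.75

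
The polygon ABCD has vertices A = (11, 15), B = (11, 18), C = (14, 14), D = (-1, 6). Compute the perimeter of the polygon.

|AB| = √((0)² + (3)²) = √9 = 3
|BC| = √((3)² + (-4)²) = √25 = 5
|CD| = √((-15)² + (-8)²) = √289 = 17
|DA| = √((12)² + (9)²) = √225 = 15
Perimeter = 3 + 5 + 17 + 15 = 40.

40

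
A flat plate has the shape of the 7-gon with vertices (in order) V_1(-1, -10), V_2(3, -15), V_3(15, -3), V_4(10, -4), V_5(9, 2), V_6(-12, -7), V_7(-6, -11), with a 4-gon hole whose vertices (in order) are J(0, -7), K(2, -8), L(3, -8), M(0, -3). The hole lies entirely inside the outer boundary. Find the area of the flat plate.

187

Outer boundary:
Apply the surveyor's formula: 2A = Σ (x_i·y_{i+1} − x_{i+1}·y_i), indices taken mod 7.
Cross-terms: 45, 216, -30, 56, -39, 90, 49  ⇒  Σ = 387
Area = |Σ|/2 = 193.5.
Hole:
Apply Gauss's area formula: 2A = Σ (x_i·y_{i+1} − x_{i+1}·y_i), indices taken mod 4.
Σ = (14) + (8) + (-9) + (0) = 13
Area = |Σ|/2 = 6.5.
Net area = 193.5 − 6.5 = 187.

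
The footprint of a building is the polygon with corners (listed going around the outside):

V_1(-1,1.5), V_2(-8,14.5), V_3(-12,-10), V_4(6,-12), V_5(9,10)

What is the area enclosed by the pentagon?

323.5

Apply Gauss's area formula: 2A = Σ (x_i·y_{i+1} − x_{i+1}·y_i), indices taken mod 5.
Σ = (-2.5) + (254) + (204) + (168) + (23.5) = 647
Area = |Σ|/2 = 323.5.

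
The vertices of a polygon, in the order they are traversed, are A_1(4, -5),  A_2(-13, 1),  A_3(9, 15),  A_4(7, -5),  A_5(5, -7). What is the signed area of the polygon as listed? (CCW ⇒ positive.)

Apply the surveyor's formula: 2A = Σ (x_i·y_{i+1} − x_{i+1}·y_i), indices taken mod 5.
A_1→A_2: (4)(1) − (-13)(-5) = -61
A_2→A_3: (-13)(15) − (9)(1) = -204
A_3→A_4: (9)(-5) − (7)(15) = -150
A_4→A_5: (7)(-7) − (5)(-5) = -24
A_5→A_1: (5)(-5) − (4)(-7) = 3
Σ = -436
Signed area = Σ/2 = -218 (negative ⇒ clockwise traversal).

-218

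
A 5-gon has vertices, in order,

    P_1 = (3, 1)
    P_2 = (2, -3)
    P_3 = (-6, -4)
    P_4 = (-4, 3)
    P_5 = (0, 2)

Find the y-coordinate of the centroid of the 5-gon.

-12/17

Apply Gauss's area formula. First the cross-terms c_i = x_i·y_{i+1} − x_{i+1}·y_i:
  -11, -26, -34, -8, -6  ⇒  2A = -85, A = -42.5.
Then Σ (y_i + y_{i+1})·c_i = 180, so ȳ = 180 / (6·(-42.5)) = -12/17.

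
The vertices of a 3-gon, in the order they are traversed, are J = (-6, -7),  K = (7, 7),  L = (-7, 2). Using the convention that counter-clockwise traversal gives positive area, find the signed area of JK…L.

J→K: (-6)(7) − (7)(-7) = 7
K→L: (7)(2) − (-7)(7) = 63
L→J: (-7)(-7) − (-6)(2) = 61
Σ = 131
Signed area = Σ/2 = 65.5 (positive ⇒ counter-clockwise traversal).

65.5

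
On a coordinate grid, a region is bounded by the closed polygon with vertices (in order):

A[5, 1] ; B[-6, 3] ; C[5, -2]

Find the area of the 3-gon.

16.5

Σ = (21) + (-3) + (15) = 33
Area = |Σ|/2 = 16.5.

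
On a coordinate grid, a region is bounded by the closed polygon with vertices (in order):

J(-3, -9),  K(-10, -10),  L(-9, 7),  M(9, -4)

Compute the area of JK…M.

170

Apply the shoelace (surveyor's) formula: 2A = Σ (x_i·y_{i+1} − x_{i+1}·y_i), indices taken mod 4.
J→K: (-3)(-10) − (-10)(-9) = -60
K→L: (-10)(7) − (-9)(-10) = -160
L→M: (-9)(-4) − (9)(7) = -27
M→J: (9)(-9) − (-3)(-4) = -93
Σ = -340
Area = |Σ|/2 = 170.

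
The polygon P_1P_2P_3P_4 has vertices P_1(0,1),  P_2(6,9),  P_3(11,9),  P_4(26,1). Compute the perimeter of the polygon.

|P_1P_2| = √((6)² + (8)²) = √100 = 10
|P_2P_3| = √((5)² + (0)²) = √25 = 5
|P_3P_4| = √((15)² + (-8)²) = √289 = 17
|P_4P_1| = √((-26)² + (0)²) = √676 = 26
Perimeter = 10 + 5 + 17 + 26 = 58.

58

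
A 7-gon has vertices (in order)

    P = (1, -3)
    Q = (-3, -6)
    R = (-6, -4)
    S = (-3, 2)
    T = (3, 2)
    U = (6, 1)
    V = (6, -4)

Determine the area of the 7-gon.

Apply the shoelace formula: 2A = Σ (x_i·y_{i+1} − x_{i+1}·y_i), indices taken mod 7.
Cross-terms: -15, -24, -24, -12, -9, -30, -14  ⇒  Σ = -128
Area = |Σ|/2 = 64.

64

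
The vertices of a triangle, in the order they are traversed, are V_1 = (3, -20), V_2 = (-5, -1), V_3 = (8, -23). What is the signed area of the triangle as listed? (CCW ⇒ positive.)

-35.5

Σ = (-103) + (123) + (-91) = -71
Signed area = Σ/2 = -35.5 (negative ⇒ clockwise traversal).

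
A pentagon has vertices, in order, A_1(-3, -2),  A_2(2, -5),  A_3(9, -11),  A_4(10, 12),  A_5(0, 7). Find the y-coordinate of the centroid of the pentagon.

Apply Gauss's area formula. First the cross-terms c_i = x_i·y_{i+1} − x_{i+1}·y_i:
  19, 23, 218, 70, 21  ⇒  2A = 351, A = 175.5.
Then Σ (y_i + y_{i+1})·c_i = 1152, so ȳ = 1152 / (6·175.5) = 128/117.

128/117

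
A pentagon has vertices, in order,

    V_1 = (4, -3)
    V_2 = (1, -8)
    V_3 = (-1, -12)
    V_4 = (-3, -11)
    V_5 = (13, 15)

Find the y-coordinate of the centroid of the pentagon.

-166/75

Apply Gauss's area formula. First the cross-terms c_i = x_i·y_{i+1} − x_{i+1}·y_i:
  -29, -20, -25, 98, -99  ⇒  2A = -75, A = -37.5.
Then Σ (y_i + y_{i+1})·c_i = 498, so ȳ = 498 / (6·(-37.5)) = -166/75.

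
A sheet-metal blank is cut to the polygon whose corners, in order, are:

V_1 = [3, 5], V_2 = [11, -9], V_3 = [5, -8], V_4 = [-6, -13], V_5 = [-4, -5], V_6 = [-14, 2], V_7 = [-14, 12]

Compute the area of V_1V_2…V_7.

292

Apply the surveyor's formula: 2A = Σ (x_i·y_{i+1} − x_{i+1}·y_i), indices taken mod 7.
Cross-terms: -82, -43, -113, -22, -78, -140, -106  ⇒  Σ = -584
Area = |Σ|/2 = 292.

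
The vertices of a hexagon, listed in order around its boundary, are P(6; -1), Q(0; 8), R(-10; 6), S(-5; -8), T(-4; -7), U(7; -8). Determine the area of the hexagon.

181.5

Apply Gauss's area formula: 2A = Σ (x_i·y_{i+1} − x_{i+1}·y_i), indices taken mod 6.
Cross-terms: 48, 80, 110, 3, 81, 41  ⇒  Σ = 363
Area = |Σ|/2 = 181.5.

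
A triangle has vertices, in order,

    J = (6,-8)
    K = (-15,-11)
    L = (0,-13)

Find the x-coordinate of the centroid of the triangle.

-3

Apply Gauss's area formula. First the cross-terms c_i = x_i·y_{i+1} − x_{i+1}·y_i:
  -186, 195, 78  ⇒  2A = 87, A = 43.5.
Then Σ (x_i + x_{i+1})·c_i = -783, so x̄ = -783 / (6·43.5) = -3.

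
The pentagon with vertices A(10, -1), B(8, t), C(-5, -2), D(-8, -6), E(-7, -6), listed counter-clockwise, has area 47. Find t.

The doubled signed area Σ (x_i y_{i+1} − x_{i+1} y_i) is linear in t.
With t=0 it equals 79; the coefficient of t is 15 (from the two edges through B).
So 15·t + 79 = 2·47 = 94 ⇒ t = 1.

1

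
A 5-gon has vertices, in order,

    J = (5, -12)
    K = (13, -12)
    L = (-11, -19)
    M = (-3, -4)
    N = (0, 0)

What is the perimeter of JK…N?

|JK| = √((8)² + (0)²) = √64 = 8
|KL| = √((-24)² + (-7)²) = √625 = 25
|LM| = √((8)² + (15)²) = √289 = 17
|MN| = √((3)² + (4)²) = √25 = 5
|NJ| = √((5)² + (-12)²) = √169 = 13
Perimeter = 8 + 25 + 17 + 5 + 13 = 68.

68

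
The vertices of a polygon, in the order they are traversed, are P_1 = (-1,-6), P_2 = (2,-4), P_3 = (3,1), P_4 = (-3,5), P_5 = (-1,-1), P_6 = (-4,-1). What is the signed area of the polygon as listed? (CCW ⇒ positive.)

38

Apply the shoelace formula: 2A = Σ (x_i·y_{i+1} − x_{i+1}·y_i), indices taken mod 6.
P_1→P_2: (-1)(-4) − (2)(-6) = 16
P_2→P_3: (2)(1) − (3)(-4) = 14
P_3→P_4: (3)(5) − (-3)(1) = 18
P_4→P_5: (-3)(-1) − (-1)(5) = 8
P_5→P_6: (-1)(-1) − (-4)(-1) = -3
P_6→P_1: (-4)(-6) − (-1)(-1) = 23
Σ = 76
Signed area = Σ/2 = 38 (positive ⇒ counter-clockwise traversal).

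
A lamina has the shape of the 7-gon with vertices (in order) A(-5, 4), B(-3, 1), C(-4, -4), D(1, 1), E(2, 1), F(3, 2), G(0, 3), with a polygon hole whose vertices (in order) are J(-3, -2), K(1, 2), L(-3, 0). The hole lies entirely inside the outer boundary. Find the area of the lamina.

19.5

Outer boundary:
Σ = (7) + (16) + (0) + (-1) + (1) + (9) + (15) = 47
Area = |Σ|/2 = 23.5.
Hole:
J→K: (-3)(2) − (1)(-2) = -4
K→L: (1)(0) − (-3)(2) = 6
L→J: (-3)(-2) − (-3)(0) = 6
Σ = 8
Area = |Σ|/2 = 4.
Net area = 23.5 − 4 = 19.5.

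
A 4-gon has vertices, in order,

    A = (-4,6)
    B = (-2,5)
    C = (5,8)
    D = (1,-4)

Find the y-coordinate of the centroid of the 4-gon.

Apply Gauss's area formula. First the cross-terms c_i = x_i·y_{i+1} − x_{i+1}·y_i:
  -8, -41, -28, -10  ⇒  2A = -87, A = -43.5.
Then Σ (y_i + y_{i+1})·c_i = -753, so ȳ = -753 / (6·(-43.5)) = 251/87.

251/87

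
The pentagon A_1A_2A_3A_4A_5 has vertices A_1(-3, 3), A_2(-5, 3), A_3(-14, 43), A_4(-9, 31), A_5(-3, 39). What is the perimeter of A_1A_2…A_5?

102

|A_1A_2| = √((-2)² + (0)²) = √4 = 2
|A_2A_3| = √((-9)² + (40)²) = √1681 = 41
|A_3A_4| = √((5)² + (-12)²) = √169 = 13
|A_4A_5| = √((6)² + (8)²) = √100 = 10
|A_5A_1| = √((0)² + (-36)²) = √1296 = 36
Perimeter = 2 + 41 + 13 + 10 + 36 = 102.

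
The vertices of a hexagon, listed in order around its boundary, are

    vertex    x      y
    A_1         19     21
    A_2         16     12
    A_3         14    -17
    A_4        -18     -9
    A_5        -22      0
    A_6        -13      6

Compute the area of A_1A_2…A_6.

Cross-terms: -108, -440, -432, -198, -132, -387  ⇒  Σ = -1697
Area = |Σ|/2 = 848.5.

848.5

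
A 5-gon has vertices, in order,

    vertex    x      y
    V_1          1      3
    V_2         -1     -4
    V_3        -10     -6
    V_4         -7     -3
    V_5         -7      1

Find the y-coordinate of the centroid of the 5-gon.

Apply Gauss's area formula. First the cross-terms c_i = x_i·y_{i+1} − x_{i+1}·y_i:
  -1, -34, -12, -28, -22  ⇒  2A = -97, A = -48.5.
Then Σ (y_i + y_{i+1})·c_i = 417, so ȳ = 417 / (6·(-48.5)) = -139/97.

-139/97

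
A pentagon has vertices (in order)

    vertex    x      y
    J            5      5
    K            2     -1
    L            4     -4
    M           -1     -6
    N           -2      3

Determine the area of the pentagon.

J→K: (5)(-1) − (2)(5) = -15
K→L: (2)(-4) − (4)(-1) = -4
L→M: (4)(-6) − (-1)(-4) = -28
M→N: (-1)(3) − (-2)(-6) = -15
N→J: (-2)(5) − (5)(3) = -25
Σ = -87
Area = |Σ|/2 = 43.5.

43.5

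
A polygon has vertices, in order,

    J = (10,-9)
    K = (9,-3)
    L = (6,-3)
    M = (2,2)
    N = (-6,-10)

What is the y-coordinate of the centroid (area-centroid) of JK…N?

-573/103

Apply the shoelace (surveyor's) formula. First the cross-terms c_i = x_i·y_{i+1} − x_{i+1}·y_i:
  51, -9, 18, -8, 154  ⇒  2A = 206, A = 103.
Then Σ (y_i + y_{i+1})·c_i = -3438, so ȳ = -3438 / (6·103) = -573/103.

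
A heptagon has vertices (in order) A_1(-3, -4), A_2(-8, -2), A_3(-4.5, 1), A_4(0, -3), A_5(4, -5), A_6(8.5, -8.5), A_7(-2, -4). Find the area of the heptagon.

A_1→A_2: (-3)(-2) − (-8)(-4) = -26
A_2→A_3: (-8)(1) − (-4.5)(-2) = -17
A_3→A_4: (-4.5)(-3) − (0)(1) = 13.5
A_4→A_5: (0)(-5) − (4)(-3) = 12
A_5→A_6: (4)(-8.5) − (8.5)(-5) = 8.5
A_6→A_7: (8.5)(-4) − (-2)(-8.5) = -51
A_7→A_1: (-2)(-4) − (-3)(-4) = -4
Σ = -64
Area = |Σ|/2 = 32.

32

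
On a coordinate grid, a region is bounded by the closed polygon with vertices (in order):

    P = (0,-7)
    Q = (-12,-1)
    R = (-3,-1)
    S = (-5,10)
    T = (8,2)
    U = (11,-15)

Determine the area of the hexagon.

209.5

Apply the shoelace formula: 2A = Σ (x_i·y_{i+1} − x_{i+1}·y_i), indices taken mod 6.
P→Q: (0)(-1) − (-12)(-7) = -84
Q→R: (-12)(-1) − (-3)(-1) = 9
R→S: (-3)(10) − (-5)(-1) = -35
S→T: (-5)(2) − (8)(10) = -90
T→U: (8)(-15) − (11)(2) = -142
U→P: (11)(-7) − (0)(-15) = -77
Σ = -419
Area = |Σ|/2 = 209.5.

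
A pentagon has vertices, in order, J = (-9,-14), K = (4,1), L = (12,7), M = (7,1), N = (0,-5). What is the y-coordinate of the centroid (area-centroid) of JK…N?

Apply Gauss's area formula. First the cross-terms c_i = x_i·y_{i+1} − x_{i+1}·y_i:
  47, 16, -37, -35, -45  ⇒  2A = -54, A = -27.
Then Σ (y_i + y_{i+1})·c_i = 216, so ȳ = 216 / (6·(-27)) = -4/3.

-4/3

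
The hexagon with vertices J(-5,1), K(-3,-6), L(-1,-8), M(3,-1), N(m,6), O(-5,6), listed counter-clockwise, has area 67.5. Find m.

Write out the shoelace sum; only the two edges meeting at N involve m:
2·Area = [(3·6 − m·(-1)) + (m·6 − (-5)·6)] + 101
       = 7·m + 149 = 135
⇒ m = -2.

-2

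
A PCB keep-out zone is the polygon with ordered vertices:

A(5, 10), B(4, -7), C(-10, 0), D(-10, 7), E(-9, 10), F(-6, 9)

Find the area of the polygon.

189

Apply the surveyor's formula: 2A = Σ (x_i·y_{i+1} − x_{i+1}·y_i), indices taken mod 6.
Σ = (-75) + (-70) + (-70) + (-37) + (-21) + (-105) = -378
Area = |Σ|/2 = 189.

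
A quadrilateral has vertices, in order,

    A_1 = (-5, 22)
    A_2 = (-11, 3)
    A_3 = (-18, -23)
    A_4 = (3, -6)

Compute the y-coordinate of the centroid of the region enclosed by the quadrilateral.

-186/83

Apply the surveyor's formula. First the cross-terms c_i = x_i·y_{i+1} − x_{i+1}·y_i:
  227, 307, 177, 36  ⇒  2A = 747, A = 373.5.
Then Σ (y_i + y_{i+1})·c_i = -5022, so ȳ = -5022 / (6·373.5) = -186/83.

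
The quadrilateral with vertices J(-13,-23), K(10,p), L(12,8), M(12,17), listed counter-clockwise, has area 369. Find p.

-15

Write out the shoelace sum; only the two edges meeting at K involve p:
2·Area = [((-13)·p − 10·(-23)) + (10·8 − 12·p)] + 53
       = -25·p + 363 = 738
⇒ p = -15.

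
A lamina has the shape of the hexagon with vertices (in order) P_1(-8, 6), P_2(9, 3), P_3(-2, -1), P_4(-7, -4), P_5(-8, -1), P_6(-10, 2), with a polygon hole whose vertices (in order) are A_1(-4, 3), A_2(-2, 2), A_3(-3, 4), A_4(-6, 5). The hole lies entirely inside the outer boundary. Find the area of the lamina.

84

Outer boundary:
Cross-terms: -78, -3, 1, -25, -26, -44  ⇒  Σ = -175
Area = |Σ|/2 = 87.5.
Hole:
Apply the shoelace (surveyor's) formula: 2A = Σ (x_i·y_{i+1} − x_{i+1}·y_i), indices taken mod 4.
Σ = (-2) + (-2) + (9) + (2) = 7
Area = |Σ|/2 = 3.5.
Net area = 87.5 − 3.5 = 84.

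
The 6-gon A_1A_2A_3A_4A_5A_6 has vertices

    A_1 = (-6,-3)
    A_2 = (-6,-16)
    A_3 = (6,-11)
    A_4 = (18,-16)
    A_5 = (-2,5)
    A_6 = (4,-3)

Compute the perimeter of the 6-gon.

|A_1A_2| = √((0)² + (-13)²) = √169 = 13
|A_2A_3| = √((12)² + (5)²) = √169 = 13
|A_3A_4| = √((12)² + (-5)²) = √169 = 13
|A_4A_5| = √((-20)² + (21)²) = √841 = 29
|A_5A_6| = √((6)² + (-8)²) = √100 = 10
|A_6A_1| = √((-10)² + (0)²) = √100 = 10
Perimeter = 13 + 13 + 13 + 29 + 10 + 10 = 88.

88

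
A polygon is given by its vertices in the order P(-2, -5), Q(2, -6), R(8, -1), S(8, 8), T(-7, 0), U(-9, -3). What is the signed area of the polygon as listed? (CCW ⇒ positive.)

128

Cross-terms: 22, 46, 72, 56, 21, 39  ⇒  Σ = 256
Signed area = Σ/2 = 128 (positive ⇒ counter-clockwise traversal).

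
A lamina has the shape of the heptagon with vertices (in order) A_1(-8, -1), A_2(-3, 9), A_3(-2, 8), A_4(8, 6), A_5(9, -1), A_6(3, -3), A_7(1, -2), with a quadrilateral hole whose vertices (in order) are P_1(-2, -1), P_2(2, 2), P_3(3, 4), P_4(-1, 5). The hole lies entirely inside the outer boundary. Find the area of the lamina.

Outer boundary:
Σ = (-75) + (-6) + (-76) + (-62) + (-24) + (-3) + (-17) = -263
Area = |Σ|/2 = 131.5.
Hole:
Σ = (-2) + (2) + (19) + (11) = 30
Area = |Σ|/2 = 15.
Net area = 131.5 − 15 = 116.5.

116.5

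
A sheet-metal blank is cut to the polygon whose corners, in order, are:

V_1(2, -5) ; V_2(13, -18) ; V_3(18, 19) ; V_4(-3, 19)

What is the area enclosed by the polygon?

Apply Gauss's area formula: 2A = Σ (x_i·y_{i+1} − x_{i+1}·y_i), indices taken mod 4.
Cross-terms: 29, 571, 399, -23  ⇒  Σ = 976
Area = |Σ|/2 = 488.

488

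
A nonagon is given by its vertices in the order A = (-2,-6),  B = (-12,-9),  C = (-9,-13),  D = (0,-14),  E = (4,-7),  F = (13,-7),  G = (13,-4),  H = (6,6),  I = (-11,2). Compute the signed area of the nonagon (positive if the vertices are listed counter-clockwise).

Apply the surveyor's formula: 2A = Σ (x_i·y_{i+1} − x_{i+1}·y_i), indices taken mod 9.
Cross-terms: -54, 75, 126, 56, 63, 39, 102, 78, 70  ⇒  Σ = 555
Signed area = Σ/2 = 277.5 (positive ⇒ counter-clockwise traversal).

277.5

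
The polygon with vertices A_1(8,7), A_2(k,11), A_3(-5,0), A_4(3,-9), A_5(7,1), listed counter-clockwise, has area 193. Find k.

The doubled signed area Σ (x_i y_{i+1} − x_{i+1} y_i) is linear in k.
With k=0 it equals 295; the coefficient of k is -7 (from the two edges through A_2).
So -7·k + 295 = 2·193 = 386 ⇒ k = -13.

-13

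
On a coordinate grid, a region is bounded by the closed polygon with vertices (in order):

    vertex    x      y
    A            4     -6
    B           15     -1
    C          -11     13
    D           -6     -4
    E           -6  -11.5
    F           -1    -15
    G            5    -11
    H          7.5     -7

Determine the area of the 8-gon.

316

Apply Gauss's area formula: 2A = Σ (x_i·y_{i+1} − x_{i+1}·y_i), indices taken mod 8.
A→B: (4)(-1) − (15)(-6) = 86
B→C: (15)(13) − (-11)(-1) = 184
C→D: (-11)(-4) − (-6)(13) = 122
D→E: (-6)(-11.5) − (-6)(-4) = 45
E→F: (-6)(-15) − (-1)(-11.5) = 78.5
F→G: (-1)(-11) − (5)(-15) = 86
G→H: (5)(-7) − (7.5)(-11) = 47.5
H→A: (7.5)(-6) − (4)(-7) = -17
Σ = 632
Area = |Σ|/2 = 316.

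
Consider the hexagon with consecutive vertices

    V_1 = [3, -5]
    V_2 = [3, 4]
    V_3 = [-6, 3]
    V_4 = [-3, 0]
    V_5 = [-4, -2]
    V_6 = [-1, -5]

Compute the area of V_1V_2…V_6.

56.5

Σ = (27) + (33) + (9) + (6) + (18) + (20) = 113
Area = |Σ|/2 = 56.5.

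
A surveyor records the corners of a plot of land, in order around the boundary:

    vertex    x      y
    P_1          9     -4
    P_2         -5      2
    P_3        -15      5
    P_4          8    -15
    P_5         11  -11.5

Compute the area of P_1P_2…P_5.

Apply the surveyor's formula: 2A = Σ (x_i·y_{i+1} − x_{i+1}·y_i), indices taken mod 5.
Cross-terms: -2, 5, 185, 73, 59.5  ⇒  Σ = 320.5
Area = |Σ|/2 = 160.25.

160.25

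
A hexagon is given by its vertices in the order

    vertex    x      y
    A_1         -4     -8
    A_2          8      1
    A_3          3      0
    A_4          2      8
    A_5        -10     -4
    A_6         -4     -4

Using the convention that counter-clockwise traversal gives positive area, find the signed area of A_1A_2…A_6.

Apply the shoelace (surveyor's) formula: 2A = Σ (x_i·y_{i+1} − x_{i+1}·y_i), indices taken mod 6.
Σ = (60) + (-3) + (24) + (72) + (24) + (16) = 193
Signed area = Σ/2 = 96.5 (positive ⇒ counter-clockwise traversal).

96.5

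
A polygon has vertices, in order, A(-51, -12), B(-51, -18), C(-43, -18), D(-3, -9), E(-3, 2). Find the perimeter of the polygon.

|AB| = √((0)² + (-6)²) = √36 = 6
|BC| = √((8)² + (0)²) = √64 = 8
|CD| = √((40)² + (9)²) = √1681 = 41
|DE| = √((0)² + (11)²) = √121 = 11
|EA| = √((-48)² + (-14)²) = √2500 = 50
Perimeter = 6 + 8 + 41 + 11 + 50 = 116.

116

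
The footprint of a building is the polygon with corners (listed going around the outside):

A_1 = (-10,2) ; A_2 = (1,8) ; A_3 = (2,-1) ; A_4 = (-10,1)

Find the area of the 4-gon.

Apply Gauss's area formula: 2A = Σ (x_i·y_{i+1} − x_{i+1}·y_i), indices taken mod 4.
Σ = (-82) + (-17) + (-8) + (-10) = -117
Area = |Σ|/2 = 58.5.

58.5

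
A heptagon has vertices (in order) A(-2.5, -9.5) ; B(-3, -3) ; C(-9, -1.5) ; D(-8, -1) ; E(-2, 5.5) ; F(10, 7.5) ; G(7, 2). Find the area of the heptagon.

128.25

Apply the shoelace formula: 2A = Σ (x_i·y_{i+1} − x_{i+1}·y_i), indices taken mod 7.
Σ = (-21) + (-22.5) + (-3) + (-46) + (-70) + (-32.5) + (-61.5) = -256.5
Area = |Σ|/2 = 128.25.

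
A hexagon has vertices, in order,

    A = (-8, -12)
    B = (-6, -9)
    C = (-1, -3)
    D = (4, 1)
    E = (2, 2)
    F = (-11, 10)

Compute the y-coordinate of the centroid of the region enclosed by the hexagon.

-4/105

Apply Gauss's area formula. First the cross-terms c_i = x_i·y_{i+1} − x_{i+1}·y_i:
  0, 9, 11, 6, 42, 212  ⇒  2A = 280, A = 140.
Then Σ (y_i + y_{i+1})·c_i = -32, so ȳ = -32 / (6·140) = -4/105.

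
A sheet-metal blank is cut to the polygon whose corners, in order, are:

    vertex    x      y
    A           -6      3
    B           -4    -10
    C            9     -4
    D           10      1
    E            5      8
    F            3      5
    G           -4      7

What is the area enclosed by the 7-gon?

187

Apply the surveyor's formula: 2A = Σ (x_i·y_{i+1} − x_{i+1}·y_i), indices taken mod 7.
A→B: (-6)(-10) − (-4)(3) = 72
B→C: (-4)(-4) − (9)(-10) = 106
C→D: (9)(1) − (10)(-4) = 49
D→E: (10)(8) − (5)(1) = 75
E→F: (5)(5) − (3)(8) = 1
F→G: (3)(7) − (-4)(5) = 41
G→A: (-4)(3) − (-6)(7) = 30
Σ = 374
Area = |Σ|/2 = 187.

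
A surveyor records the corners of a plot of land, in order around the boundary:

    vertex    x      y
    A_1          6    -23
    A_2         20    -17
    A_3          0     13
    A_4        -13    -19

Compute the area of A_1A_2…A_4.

600

Σ = (358) + (260) + (169) + (413) = 1200
Area = |Σ|/2 = 600.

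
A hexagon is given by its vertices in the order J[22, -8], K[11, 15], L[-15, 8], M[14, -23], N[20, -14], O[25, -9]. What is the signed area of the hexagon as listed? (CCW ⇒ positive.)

698

Apply the shoelace formula: 2A = Σ (x_i·y_{i+1} − x_{i+1}·y_i), indices taken mod 6.
Cross-terms: 418, 313, 233, 264, 170, -2  ⇒  Σ = 1396
Signed area = Σ/2 = 698 (positive ⇒ counter-clockwise traversal).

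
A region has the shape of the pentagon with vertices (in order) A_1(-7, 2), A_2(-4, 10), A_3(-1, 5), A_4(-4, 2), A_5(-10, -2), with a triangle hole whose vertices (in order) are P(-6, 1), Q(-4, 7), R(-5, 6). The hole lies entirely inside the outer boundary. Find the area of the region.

28

Outer boundary:
Apply the surveyor's formula: 2A = Σ (x_i·y_{i+1} − x_{i+1}·y_i), indices taken mod 5.
Cross-terms: -62, -10, 18, 28, -34  ⇒  Σ = -60
Area = |Σ|/2 = 30.
Hole:
Apply the shoelace (surveyor's) formula: 2A = Σ (x_i·y_{i+1} − x_{i+1}·y_i), indices taken mod 3.
Σ = (-38) + (11) + (31) = 4
Area = |Σ|/2 = 2.
Net area = 30 − 2 = 28.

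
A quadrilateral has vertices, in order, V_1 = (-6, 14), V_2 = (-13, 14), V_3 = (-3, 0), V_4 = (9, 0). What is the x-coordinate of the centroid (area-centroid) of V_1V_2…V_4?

Apply the shoelace (surveyor's) formula. First the cross-terms c_i = x_i·y_{i+1} − x_{i+1}·y_i:
  98, 42, 0, 126  ⇒  2A = 266, A = 133.
Then Σ (x_i + x_{i+1})·c_i = -2156, so x̄ = -2156 / (6·133) = -154/57.

-154/57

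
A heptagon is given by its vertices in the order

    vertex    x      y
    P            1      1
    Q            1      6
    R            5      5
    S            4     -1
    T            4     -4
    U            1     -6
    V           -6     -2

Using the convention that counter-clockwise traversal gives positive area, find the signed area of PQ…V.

Apply the shoelace formula: 2A = Σ (x_i·y_{i+1} − x_{i+1}·y_i), indices taken mod 7.
Σ = (5) + (-25) + (-25) + (-12) + (-20) + (-38) + (-4) = -119
Signed area = Σ/2 = -59.5 (negative ⇒ clockwise traversal).

-59.5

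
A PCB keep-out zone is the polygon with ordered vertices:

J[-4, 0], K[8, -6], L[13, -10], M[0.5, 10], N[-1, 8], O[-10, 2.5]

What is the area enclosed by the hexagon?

Apply Gauss's area formula: 2A = Σ (x_i·y_{i+1} − x_{i+1}·y_i), indices taken mod 6.
J→K: (-4)(-6) − (8)(0) = 24
K→L: (8)(-10) − (13)(-6) = -2
L→M: (13)(10) − (0.5)(-10) = 135
M→N: (0.5)(8) − (-1)(10) = 14
N→O: (-1)(2.5) − (-10)(8) = 77.5
O→J: (-10)(0) − (-4)(2.5) = 10
Σ = 258.5
Area = |Σ|/2 = 129.25.

129.25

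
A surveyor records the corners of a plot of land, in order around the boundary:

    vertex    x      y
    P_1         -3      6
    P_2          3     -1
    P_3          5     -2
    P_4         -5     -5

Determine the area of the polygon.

48

Σ = (-15) + (-1) + (-35) + (-45) = -96
Area = |Σ|/2 = 48.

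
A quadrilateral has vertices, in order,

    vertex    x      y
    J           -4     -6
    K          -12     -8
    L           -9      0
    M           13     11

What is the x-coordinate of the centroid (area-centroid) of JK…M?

-290/147

Apply the surveyor's formula. First the cross-terms c_i = x_i·y_{i+1} − x_{i+1}·y_i:
  -40, -72, -99, -34  ⇒  2A = -245, A = -122.5.
Then Σ (x_i + x_{i+1})·c_i = 1450, so x̄ = 1450 / (6·(-122.5)) = -290/147.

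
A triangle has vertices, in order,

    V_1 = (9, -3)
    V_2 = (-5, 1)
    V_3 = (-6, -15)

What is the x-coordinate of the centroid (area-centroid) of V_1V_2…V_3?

Apply the surveyor's formula. First the cross-terms c_i = x_i·y_{i+1} − x_{i+1}·y_i:
  -6, 81, 153  ⇒  2A = 228, A = 114.
Then Σ (x_i + x_{i+1})·c_i = -456, so x̄ = -456 / (6·114) = -2/3.

-2/3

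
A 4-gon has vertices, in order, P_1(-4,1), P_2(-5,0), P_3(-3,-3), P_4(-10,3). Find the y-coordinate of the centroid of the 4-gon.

32/51

Apply Gauss's area formula. First the cross-terms c_i = x_i·y_{i+1} − x_{i+1}·y_i:
  5, 15, -39, 2  ⇒  2A = -17, A = -8.5.
Then Σ (y_i + y_{i+1})·c_i = -32, so ȳ = -32 / (6·(-8.5)) = 32/51.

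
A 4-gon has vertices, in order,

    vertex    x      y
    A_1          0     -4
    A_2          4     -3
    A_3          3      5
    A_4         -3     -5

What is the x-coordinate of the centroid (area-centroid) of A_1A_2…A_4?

77/57

Apply the shoelace (surveyor's) formula. First the cross-terms c_i = x_i·y_{i+1} − x_{i+1}·y_i:
  16, 29, 0, 12  ⇒  2A = 57, A = 28.5.
Then Σ (x_i + x_{i+1})·c_i = 231, so x̄ = 231 / (6·28.5) = 77/57.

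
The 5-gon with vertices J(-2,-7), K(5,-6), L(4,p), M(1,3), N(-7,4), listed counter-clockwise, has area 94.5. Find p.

Write out the shoelace sum; only the two edges meeting at L involve p:
2·Area = [(5·p − 4·(-6)) + (4·3 − 1·p)] + 129
       = 4·p + 165 = 189
⇒ p = 6.

6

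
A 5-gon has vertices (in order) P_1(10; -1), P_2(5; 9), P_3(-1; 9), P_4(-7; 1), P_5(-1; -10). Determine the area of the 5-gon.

Σ = (95) + (54) + (62) + (71) + (101) = 383
Area = |Σ|/2 = 191.5.

191.5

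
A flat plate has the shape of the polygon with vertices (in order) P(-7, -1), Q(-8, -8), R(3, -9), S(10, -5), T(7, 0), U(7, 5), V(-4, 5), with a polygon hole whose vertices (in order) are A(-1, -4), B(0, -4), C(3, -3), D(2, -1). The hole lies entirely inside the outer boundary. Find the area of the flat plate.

Outer boundary:
Apply the shoelace (surveyor's) formula: 2A = Σ (x_i·y_{i+1} − x_{i+1}·y_i), indices taken mod 7.
Σ = (48) + (96) + (75) + (35) + (35) + (55) + (39) = 383
Area = |Σ|/2 = 191.5.
Hole:
Cross-terms: 4, 12, 3, -9  ⇒  Σ = 10
Area = |Σ|/2 = 5.
Net area = 191.5 − 5 = 186.5.

186.5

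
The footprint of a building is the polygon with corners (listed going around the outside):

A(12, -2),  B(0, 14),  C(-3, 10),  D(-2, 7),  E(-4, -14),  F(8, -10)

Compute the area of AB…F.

Σ = (168) + (42) + (-1) + (56) + (152) + (104) = 521
Area = |Σ|/2 = 260.5.

260.5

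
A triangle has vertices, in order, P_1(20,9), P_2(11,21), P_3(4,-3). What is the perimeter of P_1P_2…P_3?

|P_1P_2| = √((-9)² + (12)²) = √225 = 15
|P_2P_3| = √((-7)² + (-24)²) = √625 = 25
|P_3P_1| = √((16)² + (12)²) = √400 = 20
Perimeter = 15 + 25 + 20 = 60.

60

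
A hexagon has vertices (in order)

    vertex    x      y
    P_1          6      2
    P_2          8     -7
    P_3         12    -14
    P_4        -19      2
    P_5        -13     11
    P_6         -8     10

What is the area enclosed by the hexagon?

Cross-terms: -58, -28, -242, -183, -42, -76  ⇒  Σ = -629
Area = |Σ|/2 = 314.5.

314.5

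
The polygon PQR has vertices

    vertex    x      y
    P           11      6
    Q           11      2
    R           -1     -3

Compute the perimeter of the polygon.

32

|PQ| = √((0)² + (-4)²) = √16 = 4
|QR| = √((-12)² + (-5)²) = √169 = 13
|RP| = √((12)² + (9)²) = √225 = 15
Perimeter = 4 + 13 + 15 = 32.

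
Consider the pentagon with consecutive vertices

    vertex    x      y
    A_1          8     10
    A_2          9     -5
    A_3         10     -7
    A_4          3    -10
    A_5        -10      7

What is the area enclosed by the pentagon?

Σ = (-130) + (-13) + (-79) + (-79) + (-156) = -457
Area = |Σ|/2 = 228.5.

228.5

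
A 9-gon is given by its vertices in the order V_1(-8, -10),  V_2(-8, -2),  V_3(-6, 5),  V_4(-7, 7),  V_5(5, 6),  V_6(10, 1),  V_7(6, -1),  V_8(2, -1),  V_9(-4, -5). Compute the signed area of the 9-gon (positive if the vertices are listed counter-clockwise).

V_1→V_2: (-8)(-2) − (-8)(-10) = -64
V_2→V_3: (-8)(5) − (-6)(-2) = -52
V_3→V_4: (-6)(7) − (-7)(5) = -7
V_4→V_5: (-7)(6) − (5)(7) = -77
V_5→V_6: (5)(1) − (10)(6) = -55
V_6→V_7: (10)(-1) − (6)(1) = -16
V_7→V_8: (6)(-1) − (2)(-1) = -4
V_8→V_9: (2)(-5) − (-4)(-1) = -14
V_9→V_1: (-4)(-10) − (-8)(-5) = 0
Σ = -289
Signed area = Σ/2 = -144.5 (negative ⇒ clockwise traversal).

-144.5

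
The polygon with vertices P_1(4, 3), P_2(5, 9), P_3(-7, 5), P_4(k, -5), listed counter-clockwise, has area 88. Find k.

Write out the shoelace sum; only the two edges meeting at P_4 involve k:
2·Area = [((-7)·(-5) − k·5) + (k·3 − 4·(-5))] + 109
       = -2·k + 164 = 176
⇒ k = -6.

-6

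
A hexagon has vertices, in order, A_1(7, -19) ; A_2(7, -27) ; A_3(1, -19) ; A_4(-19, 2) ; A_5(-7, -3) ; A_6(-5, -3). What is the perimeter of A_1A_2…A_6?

82

|A_1A_2| = √((0)² + (-8)²) = √64 = 8
|A_2A_3| = √((-6)² + (8)²) = √100 = 10
|A_3A_4| = √((-20)² + (21)²) = √841 = 29
|A_4A_5| = √((12)² + (-5)²) = √169 = 13
|A_5A_6| = √((2)² + (0)²) = √4 = 2
|A_6A_1| = √((12)² + (-16)²) = √400 = 20
Perimeter = 8 + 10 + 29 + 13 + 2 + 20 = 82.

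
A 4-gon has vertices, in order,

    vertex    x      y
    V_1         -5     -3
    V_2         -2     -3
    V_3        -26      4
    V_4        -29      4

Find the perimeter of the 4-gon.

|V_1V_2| = √((3)² + (0)²) = √9 = 3
|V_2V_3| = √((-24)² + (7)²) = √625 = 25
|V_3V_4| = √((-3)² + (0)²) = √9 = 3
|V_4V_1| = √((24)² + (-7)²) = √625 = 25
Perimeter = 3 + 25 + 3 + 25 = 56.

56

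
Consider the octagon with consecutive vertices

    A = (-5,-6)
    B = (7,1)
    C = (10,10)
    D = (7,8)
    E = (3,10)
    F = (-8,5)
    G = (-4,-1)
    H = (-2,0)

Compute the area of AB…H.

143

Cross-terms: 37, 60, 10, 46, 95, 28, -2, 12  ⇒  Σ = 286
Area = |Σ|/2 = 143.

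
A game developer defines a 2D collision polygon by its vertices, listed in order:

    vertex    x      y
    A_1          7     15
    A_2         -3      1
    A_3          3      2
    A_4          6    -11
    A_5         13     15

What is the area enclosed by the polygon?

A_1→A_2: (7)(1) − (-3)(15) = 52
A_2→A_3: (-3)(2) − (3)(1) = -9
A_3→A_4: (3)(-11) − (6)(2) = -45
A_4→A_5: (6)(15) − (13)(-11) = 233
A_5→A_1: (13)(15) − (7)(15) = 90
Σ = 321
Area = |Σ|/2 = 160.5.

160.5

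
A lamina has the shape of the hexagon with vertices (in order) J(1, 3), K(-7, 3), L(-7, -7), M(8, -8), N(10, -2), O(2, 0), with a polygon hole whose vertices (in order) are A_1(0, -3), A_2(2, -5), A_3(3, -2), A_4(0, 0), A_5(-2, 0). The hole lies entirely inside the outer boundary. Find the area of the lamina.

128.5

Outer boundary:
Apply the shoelace formula: 2A = Σ (x_i·y_{i+1} − x_{i+1}·y_i), indices taken mod 6.
Σ = (24) + (70) + (112) + (64) + (4) + (6) = 280
Area = |Σ|/2 = 140.
Hole:
A_1→A_2: (0)(-5) − (2)(-3) = 6
A_2→A_3: (2)(-2) − (3)(-5) = 11
A_3→A_4: (3)(0) − (0)(-2) = 0
A_4→A_5: (0)(0) − (-2)(0) = 0
A_5→A_1: (-2)(-3) − (0)(0) = 6
Σ = 23
Area = |Σ|/2 = 11.5.
Net area = 140 − 11.5 = 128.5.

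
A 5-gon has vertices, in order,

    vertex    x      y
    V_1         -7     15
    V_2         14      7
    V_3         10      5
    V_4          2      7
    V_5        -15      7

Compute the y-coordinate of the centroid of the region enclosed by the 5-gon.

Apply Gauss's area formula. First the cross-terms c_i = x_i·y_{i+1} − x_{i+1}·y_i:
  -259, 0, 60, 119, -176  ⇒  2A = -256, A = -128.
Then Σ (y_i + y_{i+1})·c_i = -7184, so ȳ = -7184 / (6·(-128)) = 449/48.

449/48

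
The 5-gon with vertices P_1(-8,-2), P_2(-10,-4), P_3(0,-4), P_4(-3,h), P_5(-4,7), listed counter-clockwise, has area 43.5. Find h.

1

The doubled signed area Σ (x_i y_{i+1} − x_{i+1} y_i) is linear in h.
With h=0 it equals 83; the coefficient of h is 4 (from the two edges through P_4).
So 4·h + 83 = 2·43.5 = 87 ⇒ h = 1.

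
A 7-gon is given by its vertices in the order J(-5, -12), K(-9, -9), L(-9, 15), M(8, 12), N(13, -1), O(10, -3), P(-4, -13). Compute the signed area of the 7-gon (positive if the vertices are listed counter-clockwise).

-429.5

Σ = (-63) + (-216) + (-228) + (-164) + (-29) + (-142) + (-17) = -859
Signed area = Σ/2 = -429.5 (negative ⇒ clockwise traversal).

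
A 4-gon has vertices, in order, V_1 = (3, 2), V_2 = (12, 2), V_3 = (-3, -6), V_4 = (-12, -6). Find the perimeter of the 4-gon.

52

|V_1V_2| = √((9)² + (0)²) = √81 = 9
|V_2V_3| = √((-15)² + (-8)²) = √289 = 17
|V_3V_4| = √((-9)² + (0)²) = √81 = 9
|V_4V_1| = √((15)² + (8)²) = √289 = 17
Perimeter = 9 + 17 + 9 + 17 = 52.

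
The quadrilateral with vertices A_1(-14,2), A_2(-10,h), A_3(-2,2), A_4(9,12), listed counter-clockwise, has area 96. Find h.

The doubled signed area Σ (x_i y_{i+1} − x_{i+1} y_i) is linear in h.
With h=0 it equals 144; the coefficient of h is -12 (from the two edges through A_2).
So -12·h + 144 = 2·96 = 192 ⇒ h = -4.

-4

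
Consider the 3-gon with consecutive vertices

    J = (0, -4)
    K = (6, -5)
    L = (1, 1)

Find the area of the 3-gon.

15.5

J→K: (0)(-5) − (6)(-4) = 24
K→L: (6)(1) − (1)(-5) = 11
L→J: (1)(-4) − (0)(1) = -4
Σ = 31
Area = |Σ|/2 = 15.5.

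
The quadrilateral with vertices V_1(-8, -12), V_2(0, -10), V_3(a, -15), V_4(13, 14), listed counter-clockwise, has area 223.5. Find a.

9

The doubled signed area Σ (x_i y_{i+1} − x_{i+1} y_i) is linear in a.
With a=0 it equals 231; the coefficient of a is 24 (from the two edges through V_3).
So 24·a + 231 = 2·223.5 = 447 ⇒ a = 9.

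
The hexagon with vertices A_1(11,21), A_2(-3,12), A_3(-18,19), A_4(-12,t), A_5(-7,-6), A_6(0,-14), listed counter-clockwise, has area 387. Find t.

Write out the shoelace sum; only the two edges meeting at A_4 involve t:
2·Area = [((-18)·t − (-12)·19) + ((-12)·(-6) − (-7)·t)] + 606
       = -11·t + 906 = 774
⇒ t = 12.

12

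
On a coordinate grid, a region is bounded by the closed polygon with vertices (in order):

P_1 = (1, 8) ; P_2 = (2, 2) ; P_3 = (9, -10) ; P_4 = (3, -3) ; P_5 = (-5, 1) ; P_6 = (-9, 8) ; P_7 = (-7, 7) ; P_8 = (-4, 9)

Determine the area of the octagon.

87.5

Σ = (-14) + (-38) + (3) + (-12) + (-31) + (-7) + (-35) + (-41) = -175
Area = |Σ|/2 = 87.5.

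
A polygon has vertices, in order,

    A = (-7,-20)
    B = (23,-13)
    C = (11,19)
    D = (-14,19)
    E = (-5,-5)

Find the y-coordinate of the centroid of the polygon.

112/153

Apply Gauss's area formula. First the cross-terms c_i = x_i·y_{i+1} − x_{i+1}·y_i:
  551, 580, 475, 165, 65  ⇒  2A = 1836, A = 918.
Then Σ (y_i + y_{i+1})·c_i = 4032, so ȳ = 4032 / (6·918) = 112/153.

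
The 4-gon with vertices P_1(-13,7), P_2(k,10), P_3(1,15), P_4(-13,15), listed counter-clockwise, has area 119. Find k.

The doubled signed area Σ (x_i y_{i+1} − x_{i+1} y_i) is linear in k.
With k=0 it equals 174; the coefficient of k is 8 (from the two edges through P_2).
So 8·k + 174 = 2·119 = 238 ⇒ k = 8.

8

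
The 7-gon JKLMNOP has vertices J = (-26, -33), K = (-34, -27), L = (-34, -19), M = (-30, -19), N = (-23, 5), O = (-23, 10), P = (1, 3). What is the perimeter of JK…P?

|JK| = √((-8)² + (6)²) = √100 = 10
|KL| = √((0)² + (8)²) = √64 = 8
|LM| = √((4)² + (0)²) = √16 = 4
|MN| = √((7)² + (24)²) = √625 = 25
|NO| = √((0)² + (5)²) = √25 = 5
|OP| = √((24)² + (-7)²) = √625 = 25
|PJ| = √((-27)² + (-36)²) = √2025 = 45
Perimeter = 10 + 8 + 4 + 25 + 5 + 25 + 45 = 122.

122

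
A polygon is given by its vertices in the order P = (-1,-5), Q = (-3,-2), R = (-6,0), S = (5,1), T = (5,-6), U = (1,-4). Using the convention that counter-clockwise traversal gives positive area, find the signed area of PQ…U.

-44.5

Σ = (-13) + (-12) + (-6) + (-35) + (-14) + (-9) = -89
Signed area = Σ/2 = -44.5 (negative ⇒ clockwise traversal).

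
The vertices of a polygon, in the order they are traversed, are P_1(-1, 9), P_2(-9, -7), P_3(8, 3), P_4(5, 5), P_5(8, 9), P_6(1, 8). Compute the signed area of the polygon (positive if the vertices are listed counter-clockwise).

109.5

Apply Gauss's area formula: 2A = Σ (x_i·y_{i+1} − x_{i+1}·y_i), indices taken mod 6.
P_1→P_2: (-1)(-7) − (-9)(9) = 88
P_2→P_3: (-9)(3) − (8)(-7) = 29
P_3→P_4: (8)(5) − (5)(3) = 25
P_4→P_5: (5)(9) − (8)(5) = 5
P_5→P_6: (8)(8) − (1)(9) = 55
P_6→P_1: (1)(9) − (-1)(8) = 17
Σ = 219
Signed area = Σ/2 = 109.5 (positive ⇒ counter-clockwise traversal).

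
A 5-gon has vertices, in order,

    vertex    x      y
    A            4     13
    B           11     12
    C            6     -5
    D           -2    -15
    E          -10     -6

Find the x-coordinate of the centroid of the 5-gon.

Apply the shoelace (surveyor's) formula. First the cross-terms c_i = x_i·y_{i+1} − x_{i+1}·y_i:
  -95, -127, -100, -138, -106  ⇒  2A = -566, A = -283.
Then Σ (x_i + x_{i+1})·c_i = -1692, so x̄ = -1692 / (6·(-283)) = 282/283.

282/283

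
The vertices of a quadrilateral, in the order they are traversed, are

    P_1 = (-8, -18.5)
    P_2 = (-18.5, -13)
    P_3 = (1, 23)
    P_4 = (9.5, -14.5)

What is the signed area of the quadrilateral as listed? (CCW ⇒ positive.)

Apply Gauss's area formula: 2A = Σ (x_i·y_{i+1} − x_{i+1}·y_i), indices taken mod 4.
Cross-terms: -238.25, -412.5, -233, -291.75  ⇒  Σ = -1175.5
Signed area = Σ/2 = -587.75 (negative ⇒ clockwise traversal).

-587.75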